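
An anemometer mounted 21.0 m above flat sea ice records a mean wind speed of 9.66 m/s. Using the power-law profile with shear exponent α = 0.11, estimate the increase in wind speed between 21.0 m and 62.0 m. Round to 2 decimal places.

Power law: V₂ = V₁ · (z₂/z₁)^α = 9.66 × (2.9524)^0.11 = 10.8817 m/s
ΔV = 10.8817 − 9.66 = 1.2217 m/s

1.22 m/s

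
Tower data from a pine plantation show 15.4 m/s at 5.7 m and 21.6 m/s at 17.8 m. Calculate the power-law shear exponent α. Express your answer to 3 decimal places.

Power law: V₂/V₁ = (z₂/z₁)^α ⇒ α = ln(V₂/V₁) / ln(z₂/z₁)
α = ln(21.6/15.4) / ln(17.8/5.7) = ln(1.4026) / ln(3.1228)
  = 0.33833 / 1.13873 = 0.29711

α ≈ 0.297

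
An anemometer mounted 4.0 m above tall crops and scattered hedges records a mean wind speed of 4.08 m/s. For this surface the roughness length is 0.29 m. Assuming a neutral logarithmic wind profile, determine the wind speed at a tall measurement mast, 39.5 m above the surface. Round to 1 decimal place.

Log law: V(z) ∝ ln(z/z₀), so V₂/V₁ = ln(z₂/z₀) / ln(z₁/z₀).
ln(39.5/0.29) = 4.9142, ln(4.0/0.29) = 2.6242
V₂ = 4.08 × 4.9142/2.6242 = 4.08 × 1.8727 = 7.6405 m/s

7.6 m/s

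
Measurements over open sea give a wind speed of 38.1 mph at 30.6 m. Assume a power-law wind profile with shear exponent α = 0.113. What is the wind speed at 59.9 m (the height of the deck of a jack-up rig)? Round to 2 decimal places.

41.10 mph

Power-law profile: V₂ = V₁ · (z₂/z₁)^α
V₂ = 38.1 × (59.9/30.6)^0.113 = 38.1 × (1.9575)^0.113
    = 38.1 × 1.0789 = 41.1043 mph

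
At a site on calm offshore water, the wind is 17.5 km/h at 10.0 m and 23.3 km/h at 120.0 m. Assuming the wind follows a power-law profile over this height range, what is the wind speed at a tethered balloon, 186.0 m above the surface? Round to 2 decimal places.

First find α: α = ln(V₂/V₁)/ln(z₂/z₁) = ln(23.3/17.5)/ln(120.0/10.0) = 0.28625/2.48491 = 0.1152
Extrapolate from 120.0 m to 186.0 m: V₃ = 23.3 × (186.0/120.0)^0.1152 = 23.3 × 1.0518 = 24.5065 km/h

24.51 km/h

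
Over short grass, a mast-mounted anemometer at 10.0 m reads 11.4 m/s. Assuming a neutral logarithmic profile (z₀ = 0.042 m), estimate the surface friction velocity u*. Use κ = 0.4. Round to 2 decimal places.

Log law: V(z) = (u*/κ) · ln(z/z₀) ⇒ u* = κ · V / ln(z/z₀)
u* = 0.4 × 11.4 / ln(10.0/0.042) = 0.4 × 11.4 / 5.4727
   = 4.5600 / 5.4727 = 0.8332 m/s

u* ≈ 0.83 m/s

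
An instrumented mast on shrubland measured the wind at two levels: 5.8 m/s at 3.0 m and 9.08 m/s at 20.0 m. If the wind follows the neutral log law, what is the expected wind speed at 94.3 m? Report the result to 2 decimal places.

11.76 m/s

Log law: V ∝ ln(z/z₀). From the pair, with r = V₁/V₂ = 0.63877,
ln z₀ = (ln z₁ − r·ln z₂)/(1 − r) = (1.0986 − 0.63877×2.9957)/0.36123 = -2.2561 → z₀ = 0.1048 m
V₃ = V₁ · ln(z₃/z₀)/ln(z₁/z₀) = 5.8 × 6.8025/3.3547 = 11.7611 m/s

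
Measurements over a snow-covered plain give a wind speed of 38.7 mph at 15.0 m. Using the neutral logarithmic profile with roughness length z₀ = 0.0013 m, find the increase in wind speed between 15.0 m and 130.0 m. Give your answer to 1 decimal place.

8.9 mph

Log law: V₂ = V₁ · ln(z₂/z₀)/ln(z₁/z₀) = 38.7 × 11.5129/9.3534 = 47.6349 mph
ΔV = 47.6349 − 38.7 = 8.9349 mph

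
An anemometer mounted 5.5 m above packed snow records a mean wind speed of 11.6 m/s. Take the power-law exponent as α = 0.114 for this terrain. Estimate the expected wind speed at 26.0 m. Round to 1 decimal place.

13.8 m/s

Power-law profile: V₂ = V₁ · (z₂/z₁)^α
V₂ = 11.6 × (26.0/5.5)^0.114 = 11.6 × (4.7273)^0.114
    = 11.6 × 1.1937 = 13.8473 m/s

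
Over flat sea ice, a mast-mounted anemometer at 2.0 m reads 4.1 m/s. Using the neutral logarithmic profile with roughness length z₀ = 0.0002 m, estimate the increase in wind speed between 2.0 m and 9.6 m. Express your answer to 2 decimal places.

Log law: V₂ = V₁ · ln(z₂/z₀)/ln(z₁/z₀) = 4.1 × 10.7790/9.2103 = 4.7983 m/s
ΔV = 4.7983 − 4.1 = 0.6983 m/s

0.70 m/s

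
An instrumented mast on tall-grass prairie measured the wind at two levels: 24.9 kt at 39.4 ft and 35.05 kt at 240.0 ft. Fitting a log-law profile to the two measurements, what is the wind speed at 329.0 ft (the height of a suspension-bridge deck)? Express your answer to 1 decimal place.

Log law: V ∝ ln(z/z₀). From the pair, with r = V₁/V₂ = 0.71041,
ln z₀ = (ln z₁ − r·ln z₂)/(1 − r) = (3.6738 − 0.71041×5.4806)/0.28959 = -0.7589 → z₀ = 0.4682 ft
V₃ = V₁ · ln(z₃/z₀)/ln(z₁/z₀) = 24.9 × 6.5549/4.4326 = 36.8218 kt

36.8 kt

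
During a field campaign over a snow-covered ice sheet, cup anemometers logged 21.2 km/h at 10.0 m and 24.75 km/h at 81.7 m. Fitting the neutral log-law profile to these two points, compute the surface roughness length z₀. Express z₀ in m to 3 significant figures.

Log law: V(z) ∝ ln(z/z₀). With r = V₁/V₂ = 21.2/24.75 = 0.85657,
r · ln(z₂/z₀) = ln(z₁/z₀) ⇒ ln z₀ = (ln z₁ − r·ln z₂)/(1 − r)
ln z₀ = (2.30259 − 0.85657×4.40305) / 0.14343 = -10.2411
z₀ = exp(-10.2411) = 0.00003568 m

z₀ ≈ 0.0000357 m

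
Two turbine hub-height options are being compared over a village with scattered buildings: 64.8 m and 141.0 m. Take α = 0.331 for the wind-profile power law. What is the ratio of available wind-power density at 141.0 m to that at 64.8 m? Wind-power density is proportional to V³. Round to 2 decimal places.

Speed ratio: V_B/V_A = (z_B/z_A)^α = (141.0/64.8)^0.331 = (2.1759)^0.331 = 1.29348
Power-density ratio: P_B/P_A = (V_B/V_A)³ = (1.29348)³ = 2.16412

2.16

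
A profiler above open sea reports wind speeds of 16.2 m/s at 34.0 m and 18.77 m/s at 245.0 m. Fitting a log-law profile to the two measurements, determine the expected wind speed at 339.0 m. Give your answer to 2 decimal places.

19.19 m/s

Log law: V ∝ ln(z/z₀). From the pair, with r = V₁/V₂ = 0.86308,
ln z₀ = (ln z₁ − r·ln z₂)/(1 − r) = (3.5264 − 0.86308×5.5013)/0.13692 = -8.9224 → z₀ = 0.0001334 m
V₃ = V₁ · ln(z₃/z₀)/ln(z₁/z₀) = 16.2 × 14.7484/12.4488 = 19.1926 m/s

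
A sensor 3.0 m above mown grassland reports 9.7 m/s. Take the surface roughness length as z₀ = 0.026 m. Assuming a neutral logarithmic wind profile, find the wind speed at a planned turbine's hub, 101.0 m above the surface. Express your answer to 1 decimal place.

Log law: V(z) ∝ ln(z/z₀), so V₂/V₁ = ln(z₂/z₀) / ln(z₁/z₀).
ln(101.0/0.026) = 8.2648, ln(3.0/0.026) = 4.7483
V₂ = 9.7 × 8.2648/4.7483 = 9.7 × 1.7406 = 16.8837 m/s

16.9 m/s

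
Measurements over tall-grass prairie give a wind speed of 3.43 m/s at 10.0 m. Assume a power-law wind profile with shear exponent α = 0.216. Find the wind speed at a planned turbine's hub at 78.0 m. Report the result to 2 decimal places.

Power-law profile: V₂ = V₁ · (z₂/z₁)^α
V₂ = 3.43 × (78.0/10.0)^0.216 = 3.43 × (7.8000)^0.216
    = 3.43 × 1.5584 = 5.3455 m/s

5.35 m/s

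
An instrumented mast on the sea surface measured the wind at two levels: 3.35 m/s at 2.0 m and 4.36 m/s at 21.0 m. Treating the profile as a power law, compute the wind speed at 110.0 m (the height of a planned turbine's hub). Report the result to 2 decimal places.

5.25 m/s

First find α: α = ln(V₂/V₁)/ln(z₂/z₁) = ln(4.36/3.35)/ln(21.0/2.0) = 0.26351/2.35138 = 0.1121
Extrapolate from 21.0 m to 110.0 m: V₃ = 4.36 × (110.0/21.0)^0.1121 = 4.36 × 1.2039 = 5.2491 m/s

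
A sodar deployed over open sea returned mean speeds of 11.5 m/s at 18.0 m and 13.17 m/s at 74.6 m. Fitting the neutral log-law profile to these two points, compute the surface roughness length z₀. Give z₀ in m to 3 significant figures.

Log law: V(z) ∝ ln(z/z₀). With r = V₁/V₂ = 11.5/13.17 = 0.87320,
r · ln(z₂/z₀) = ln(z₁/z₀) ⇒ ln z₀ = (ln z₁ − r·ln z₂)/(1 − r)
ln z₀ = (2.89037 − 0.87320×4.31214) / 0.12680 = -6.9003
z₀ = exp(-6.9003) = 0.001008 m

z₀ ≈ 0.00101 m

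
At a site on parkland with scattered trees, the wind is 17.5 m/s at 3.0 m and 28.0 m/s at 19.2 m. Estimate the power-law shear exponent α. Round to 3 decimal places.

Power law: V₂/V₁ = (z₂/z₁)^α ⇒ α = ln(V₂/V₁) / ln(z₂/z₁)
α = ln(28.0/17.5) / ln(19.2/3.0) = ln(1.6000) / ln(6.4000)
  = 0.47000 / 1.85630 = 0.25319

α ≈ 0.253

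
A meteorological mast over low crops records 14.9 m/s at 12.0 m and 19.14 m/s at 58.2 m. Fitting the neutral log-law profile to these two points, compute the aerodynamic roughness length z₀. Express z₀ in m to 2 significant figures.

z₀ ≈ 0.047 m

Log law: V(z) ∝ ln(z/z₀). With r = V₁/V₂ = 14.9/19.14 = 0.77847,
r · ln(z₂/z₀) = ln(z₁/z₀) ⇒ ln z₀ = (ln z₁ − r·ln z₂)/(1 − r)
ln z₀ = (2.48491 − 0.77847×4.06389) / 0.22153 = -3.0639
z₀ = exp(-3.0639) = 0.04671 m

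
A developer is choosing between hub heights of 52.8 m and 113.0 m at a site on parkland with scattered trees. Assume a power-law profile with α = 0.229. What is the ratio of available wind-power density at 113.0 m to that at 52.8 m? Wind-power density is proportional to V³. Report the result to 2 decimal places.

Speed ratio: V_B/V_A = (z_B/z_A)^α = (113.0/52.8)^0.229 = (2.1402)^0.229 = 1.19034
Power-density ratio: P_B/P_A = (V_B/V_A)³ = (1.19034)³ = 1.68661

1.69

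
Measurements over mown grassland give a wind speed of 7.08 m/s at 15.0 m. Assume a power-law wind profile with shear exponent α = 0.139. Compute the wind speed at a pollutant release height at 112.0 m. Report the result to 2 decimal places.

9.36 m/s

Power-law profile: V₂ = V₁ · (z₂/z₁)^α
V₂ = 7.08 × (112.0/15.0)^0.139 = 7.08 × (7.4667)^0.139
    = 7.08 × 1.3224 = 9.3626 m/s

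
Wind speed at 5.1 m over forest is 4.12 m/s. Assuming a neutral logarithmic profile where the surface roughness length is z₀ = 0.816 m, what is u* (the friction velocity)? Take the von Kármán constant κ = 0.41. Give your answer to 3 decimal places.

Log law: V(z) = (u*/κ) · ln(z/z₀) ⇒ u* = κ · V / ln(z/z₀)
u* = 0.41 × 4.12 / ln(5.1/0.816) = 0.41 × 4.12 / 1.8326
   = 1.6892 / 1.8326 = 0.9218 m/s

u* ≈ 0.922 m/s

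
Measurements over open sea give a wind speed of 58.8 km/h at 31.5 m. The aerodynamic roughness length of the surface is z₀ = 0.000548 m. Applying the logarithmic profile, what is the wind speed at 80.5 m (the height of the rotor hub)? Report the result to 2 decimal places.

63.83 km/h

Log law: V(z) ∝ ln(z/z₀), so V₂/V₁ = ln(z₂/z₀) / ln(z₁/z₀).
ln(80.5/0.000548) = 11.8975, ln(31.5/0.000548) = 10.9592
V₂ = 58.8 × 11.8975/10.9592 = 58.8 × 1.0856 = 63.8341 km/h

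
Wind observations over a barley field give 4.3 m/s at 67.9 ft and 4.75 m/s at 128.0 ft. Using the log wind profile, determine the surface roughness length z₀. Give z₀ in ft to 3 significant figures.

Log law: V(z) ∝ ln(z/z₀). With r = V₁/V₂ = 4.3/4.75 = 0.90526,
r · ln(z₂/z₀) = ln(z₁/z₀) ⇒ ln z₀ = (ln z₁ − r·ln z₂)/(1 − r)
ln z₀ = (4.21804 − 0.90526×4.85203) / 0.09474 = -1.8401
z₀ = exp(-1.8401) = 0.1588 ft

z₀ ≈ 0.159 ft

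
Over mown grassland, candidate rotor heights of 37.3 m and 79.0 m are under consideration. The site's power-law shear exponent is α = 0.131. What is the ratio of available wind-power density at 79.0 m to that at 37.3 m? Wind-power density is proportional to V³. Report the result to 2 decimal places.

1.34

Speed ratio: V_B/V_A = (z_B/z_A)^α = (79.0/37.3)^0.131 = (2.1180)^0.131 = 1.10330
Power-density ratio: P_B/P_A = (V_B/V_A)³ = (1.10330)³ = 1.34303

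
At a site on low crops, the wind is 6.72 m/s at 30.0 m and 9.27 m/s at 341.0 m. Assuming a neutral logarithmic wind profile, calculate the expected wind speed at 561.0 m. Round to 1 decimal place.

Log law: V ∝ ln(z/z₀). From the pair, with r = V₁/V₂ = 0.72492,
ln z₀ = (ln z₁ − r·ln z₂)/(1 − r) = (3.4012 − 0.72492×5.8319)/0.27508 = -3.0044 → z₀ = 0.04957 m
V₃ = V₁ · ln(z₃/z₀)/ln(z₁/z₀) = 6.72 × 9.3341/6.4056 = 9.7923 m/s

9.8 m/s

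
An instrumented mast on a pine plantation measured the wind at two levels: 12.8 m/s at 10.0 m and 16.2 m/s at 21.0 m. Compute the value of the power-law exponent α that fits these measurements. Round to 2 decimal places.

α ≈ 0.32

Power law: V₂/V₁ = (z₂/z₁)^α ⇒ α = ln(V₂/V₁) / ln(z₂/z₁)
α = ln(16.2/12.8) / ln(21.0/10.0) = ln(1.2656) / ln(2.1000)
  = 0.23557 / 0.74194 = 0.31750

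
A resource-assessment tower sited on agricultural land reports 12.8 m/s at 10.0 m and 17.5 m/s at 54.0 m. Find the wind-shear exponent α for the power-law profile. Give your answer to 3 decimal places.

Power law: V₂/V₁ = (z₂/z₁)^α ⇒ α = ln(V₂/V₁) / ln(z₂/z₁)
α = ln(17.5/12.8) / ln(54.0/10.0) = ln(1.3672) / ln(5.4000)
  = 0.31276 / 1.68640 = 0.18546

α ≈ 0.185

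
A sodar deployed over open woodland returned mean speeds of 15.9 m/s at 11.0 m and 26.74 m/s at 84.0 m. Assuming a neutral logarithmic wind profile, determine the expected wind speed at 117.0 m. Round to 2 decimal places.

Log law: V ∝ ln(z/z₀). From the pair, with r = V₁/V₂ = 0.59461,
ln z₀ = (ln z₁ − r·ln z₂)/(1 − r) = (2.3979 − 0.59461×4.4308)/0.40539 = -0.5840 → z₀ = 0.5577 m
V₃ = V₁ · ln(z₃/z₀)/ln(z₁/z₀) = 15.9 × 5.3461/2.9819 = 28.5069 m/s

28.51 m/s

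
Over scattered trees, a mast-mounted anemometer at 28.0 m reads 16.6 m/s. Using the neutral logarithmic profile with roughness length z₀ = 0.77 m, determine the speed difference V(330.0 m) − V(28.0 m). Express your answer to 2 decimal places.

Log law: V₂ = V₁ · ln(z₂/z₀)/ln(z₁/z₀) = 16.6 × 6.0605/3.5936 = 27.9955 m/s
ΔV = 27.9955 − 16.6 = 11.3955 m/s

11.40 m/s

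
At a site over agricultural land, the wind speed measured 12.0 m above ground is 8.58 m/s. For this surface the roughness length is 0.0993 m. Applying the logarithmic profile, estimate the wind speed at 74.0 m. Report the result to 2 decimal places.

11.84 m/s

Log law: V(z) ∝ ln(z/z₀), so V₂/V₁ = ln(z₂/z₀) / ln(z₁/z₀).
ln(74.0/0.0993) = 6.6137, ln(12.0/0.0993) = 4.7945
V₂ = 8.58 × 6.6137/4.7945 = 8.58 × 1.3794 = 11.8355 m/s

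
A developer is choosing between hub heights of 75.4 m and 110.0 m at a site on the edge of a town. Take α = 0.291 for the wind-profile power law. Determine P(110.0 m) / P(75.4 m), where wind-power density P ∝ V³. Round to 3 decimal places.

1.391

Speed ratio: V_B/V_A = (z_B/z_A)^α = (110.0/75.4)^0.291 = (1.4589)^0.291 = 1.11617
Power-density ratio: P_B/P_A = (V_B/V_A)³ = (1.11617)³ = 1.39056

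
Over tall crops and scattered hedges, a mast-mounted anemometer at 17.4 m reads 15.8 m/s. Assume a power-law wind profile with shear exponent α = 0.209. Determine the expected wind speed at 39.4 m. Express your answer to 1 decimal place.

Power-law profile: V₂ = V₁ · (z₂/z₁)^α
V₂ = 15.8 × (39.4/17.4)^0.209 = 15.8 × (2.2644)^0.209
    = 15.8 × 1.1863 = 18.7431 m/s

18.7 m/s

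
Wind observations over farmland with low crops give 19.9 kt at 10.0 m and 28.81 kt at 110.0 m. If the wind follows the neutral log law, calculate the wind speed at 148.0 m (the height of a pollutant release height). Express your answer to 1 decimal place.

Log law: V ∝ ln(z/z₀). From the pair, with r = V₁/V₂ = 0.69073,
ln z₀ = (ln z₁ − r·ln z₂)/(1 − r) = (2.3026 − 0.69073×4.7005)/0.30927 = -3.0530 → z₀ = 0.04722 m
V₃ = V₁ · ln(z₃/z₀)/ln(z₁/z₀) = 19.9 × 8.0502/5.3556 = 29.9126 kt

29.9 kt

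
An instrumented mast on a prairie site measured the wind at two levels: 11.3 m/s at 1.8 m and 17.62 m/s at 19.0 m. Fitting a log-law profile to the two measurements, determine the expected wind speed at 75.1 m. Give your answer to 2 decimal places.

21.31 m/s

Log law: V ∝ ln(z/z₀). From the pair, with r = V₁/V₂ = 0.64132,
ln z₀ = (ln z₁ − r·ln z₂)/(1 − r) = (0.5878 − 0.64132×2.9444)/0.35868 = -3.6258 → z₀ = 0.02663 m
V₃ = V₁ · ln(z₃/z₀)/ln(z₁/z₀) = 11.3 × 7.9447/4.2136 = 21.3058 m/s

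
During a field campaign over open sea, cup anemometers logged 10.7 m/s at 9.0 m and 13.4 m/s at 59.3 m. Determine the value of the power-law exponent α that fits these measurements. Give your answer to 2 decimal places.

Power law: V₂/V₁ = (z₂/z₁)^α ⇒ α = ln(V₂/V₁) / ln(z₂/z₁)
α = ln(13.4/10.7) / ln(59.3/9.0) = ln(1.2523) / ln(6.5889)
  = 0.22501 / 1.88538 = 0.11934

α ≈ 0.12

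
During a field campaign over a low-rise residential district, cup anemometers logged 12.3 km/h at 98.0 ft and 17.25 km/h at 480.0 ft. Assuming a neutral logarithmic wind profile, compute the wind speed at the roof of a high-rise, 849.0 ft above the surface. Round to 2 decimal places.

19.03 km/h

Log law: V ∝ ln(z/z₀). From the pair, with r = V₁/V₂ = 0.71304,
ln z₀ = (ln z₁ − r·ln z₂)/(1 − r) = (4.5850 − 0.71304×6.1738)/0.28696 = 0.6370 → z₀ = 1.891 ft
V₃ = V₁ · ln(z₃/z₀)/ln(z₁/z₀) = 12.3 × 6.1071/3.9480 = 19.0267 km/h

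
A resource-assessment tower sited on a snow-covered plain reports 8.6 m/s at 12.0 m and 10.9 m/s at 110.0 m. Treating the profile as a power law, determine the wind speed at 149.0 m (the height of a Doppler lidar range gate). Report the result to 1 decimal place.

First find α: α = ln(V₂/V₁)/ln(z₂/z₁) = ln(10.9/8.6)/ln(110.0/12.0) = 0.23700/2.21557 = 0.1070
Extrapolate from 110.0 m to 149.0 m: V₃ = 10.9 × (149.0/110.0)^0.1070 = 10.9 × 1.0330 = 11.2596 m/s

11.3 m/s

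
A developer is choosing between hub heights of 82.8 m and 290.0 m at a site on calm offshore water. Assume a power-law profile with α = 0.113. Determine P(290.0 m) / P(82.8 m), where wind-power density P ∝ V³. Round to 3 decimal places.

Speed ratio: V_B/V_A = (z_B/z_A)^α = (290.0/82.8)^0.113 = (3.5024)^0.113 = 1.15216
Power-density ratio: P_B/P_A = (V_B/V_A)³ = (1.15216)³ = 1.52947

1.529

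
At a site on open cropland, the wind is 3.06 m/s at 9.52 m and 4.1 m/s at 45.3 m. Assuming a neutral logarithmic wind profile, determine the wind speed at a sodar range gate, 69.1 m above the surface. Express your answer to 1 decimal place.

4.4 m/s

Log law: V ∝ ln(z/z₀). From the pair, with r = V₁/V₂ = 0.74634,
ln z₀ = (ln z₁ − r·ln z₂)/(1 − r) = (2.2534 − 0.74634×3.8133)/0.25366 = -2.3363 → z₀ = 0.09668 m
V₃ = V₁ · ln(z₃/z₀)/ln(z₁/z₀) = 3.06 × 6.5719/4.5897 = 4.3815 m/s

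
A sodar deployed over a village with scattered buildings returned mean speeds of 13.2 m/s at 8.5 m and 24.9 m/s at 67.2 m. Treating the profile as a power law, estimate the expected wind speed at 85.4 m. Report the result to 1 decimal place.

First find α: α = ln(V₂/V₁)/ln(z₂/z₁) = ln(24.9/13.2)/ln(67.2/8.5) = 0.63465/2.06761 = 0.3069
Extrapolate from 67.2 m to 85.4 m: V₃ = 24.9 × (85.4/67.2)^0.3069 = 24.9 × 1.0763 = 26.8009 m/s

26.8 m/s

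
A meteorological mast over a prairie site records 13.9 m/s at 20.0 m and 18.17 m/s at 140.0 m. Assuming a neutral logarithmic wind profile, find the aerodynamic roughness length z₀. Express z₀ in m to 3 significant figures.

Log law: V(z) ∝ ln(z/z₀). With r = V₁/V₂ = 13.9/18.17 = 0.76500,
r · ln(z₂/z₀) = ln(z₁/z₀) ⇒ ln z₀ = (ln z₁ − r·ln z₂)/(1 − r)
ln z₀ = (2.99573 − 0.76500×4.94164) / 0.23500 = -3.3387
z₀ = exp(-3.3387) = 0.03548 m

z₀ ≈ 0.0355 m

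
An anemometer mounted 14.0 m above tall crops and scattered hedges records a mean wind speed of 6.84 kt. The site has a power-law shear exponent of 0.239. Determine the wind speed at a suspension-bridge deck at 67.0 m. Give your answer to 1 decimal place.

Power-law profile: V₂ = V₁ · (z₂/z₁)^α
V₂ = 6.84 × (67.0/14.0)^0.239 = 6.84 × (4.7857)^0.239
    = 6.84 × 1.4538 = 9.9441 kt

9.9 kt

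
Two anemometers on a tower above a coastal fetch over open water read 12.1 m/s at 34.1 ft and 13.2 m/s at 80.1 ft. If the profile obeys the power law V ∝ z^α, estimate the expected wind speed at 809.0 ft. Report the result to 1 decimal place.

First find α: α = ln(V₂/V₁)/ln(z₂/z₁) = ln(13.2/12.1)/ln(80.1/34.1) = 0.08701/0.85398 = 0.1019
Extrapolate from 80.1 ft to 809.0 ft: V₃ = 13.2 × (809.0/80.1)^0.1019 = 13.2 × 1.2657 = 16.7072 m/s

16.7 m/s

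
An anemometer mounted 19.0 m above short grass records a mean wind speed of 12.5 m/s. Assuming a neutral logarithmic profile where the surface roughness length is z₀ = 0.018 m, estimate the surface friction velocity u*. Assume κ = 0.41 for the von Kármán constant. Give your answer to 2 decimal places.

u* ≈ 0.74 m/s

Log law: V(z) = (u*/κ) · ln(z/z₀) ⇒ u* = κ · V / ln(z/z₀)
u* = 0.41 × 12.5 / ln(19.0/0.018) = 0.41 × 12.5 / 6.9618
   = 5.1250 / 6.9618 = 0.7362 m/s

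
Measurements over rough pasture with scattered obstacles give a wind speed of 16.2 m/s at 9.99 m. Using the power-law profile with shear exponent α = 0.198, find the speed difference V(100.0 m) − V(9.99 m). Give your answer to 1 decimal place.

Power law: V₂ = V₁ · (z₂/z₁)^α = 16.2 × (10.0100)^0.198 = 25.5624 m/s
ΔV = 25.5624 − 16.2 = 9.3624 m/s

9.4 m/s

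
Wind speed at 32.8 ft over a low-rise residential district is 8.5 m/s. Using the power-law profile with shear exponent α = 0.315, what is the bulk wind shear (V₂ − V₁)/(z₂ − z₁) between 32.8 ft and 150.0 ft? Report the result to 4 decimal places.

0.0445 m/s/ft

Power law: V₂ = V₁ · (z₂/z₁)^α = 8.5 × (4.5732)^0.315 = 13.7211 m/s
ΔV/Δz = (13.7211 − 8.5)/(150.0 − 32.8) = 5.2211/117.2000 = 0.04455 m/s/ft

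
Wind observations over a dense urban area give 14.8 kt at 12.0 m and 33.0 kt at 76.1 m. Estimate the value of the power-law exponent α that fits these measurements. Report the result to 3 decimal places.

Power law: V₂/V₁ = (z₂/z₁)^α ⇒ α = ln(V₂/V₁) / ln(z₂/z₁)
α = ln(33.0/14.8) / ln(76.1/12.0) = ln(2.2297) / ln(6.3417)
  = 0.80188 / 1.84714 = 0.43412

α ≈ 0.434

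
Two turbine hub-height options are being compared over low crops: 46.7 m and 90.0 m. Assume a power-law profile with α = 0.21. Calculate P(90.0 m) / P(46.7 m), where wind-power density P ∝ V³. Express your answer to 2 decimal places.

Speed ratio: V_B/V_A = (z_B/z_A)^α = (90.0/46.7)^0.21 = (1.9272)^0.21 = 1.14772
Power-density ratio: P_B/P_A = (V_B/V_A)³ = (1.14772)³ = 1.51183

1.51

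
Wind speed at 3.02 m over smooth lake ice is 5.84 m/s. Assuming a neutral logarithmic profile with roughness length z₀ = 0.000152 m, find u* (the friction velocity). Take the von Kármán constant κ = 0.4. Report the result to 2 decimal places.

u* ≈ 0.24 m/s

Log law: V(z) = (u*/κ) · ln(z/z₀) ⇒ u* = κ · V / ln(z/z₀)
u* = 0.4 × 5.84 / ln(3.02/0.000152) = 0.4 × 5.84 / 9.8969
   = 2.3360 / 9.8969 = 0.2360 m/s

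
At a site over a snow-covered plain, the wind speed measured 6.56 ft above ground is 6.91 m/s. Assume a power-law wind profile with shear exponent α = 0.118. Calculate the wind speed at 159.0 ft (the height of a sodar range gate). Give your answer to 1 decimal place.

10.1 m/s

Power-law profile: V₂ = V₁ · (z₂/z₁)^α
V₂ = 6.91 × (159.0/6.56)^0.118 = 6.91 × (24.2378)^0.118
    = 6.91 × 1.4567 = 10.0658 m/s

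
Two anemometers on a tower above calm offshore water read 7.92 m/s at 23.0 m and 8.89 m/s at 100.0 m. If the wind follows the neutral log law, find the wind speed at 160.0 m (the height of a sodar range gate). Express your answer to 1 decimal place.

Log law: V ∝ ln(z/z₀). From the pair, with r = V₁/V₂ = 0.89089,
ln z₀ = (ln z₁ − r·ln z₂)/(1 − r) = (3.1355 − 0.89089×4.6052)/0.10911 = -8.8643 → z₀ = 0.0001413 m
V₃ = V₁ · ln(z₃/z₀)/ln(z₁/z₀) = 7.92 × 13.9395/11.9998 = 9.2002 m/s

9.2 m/s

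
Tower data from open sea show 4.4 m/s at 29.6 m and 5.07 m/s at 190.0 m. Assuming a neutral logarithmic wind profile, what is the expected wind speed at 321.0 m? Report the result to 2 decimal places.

5.26 m/s

Log law: V ∝ ln(z/z₀). From the pair, with r = V₁/V₂ = 0.86785,
ln z₀ = (ln z₁ − r·ln z₂)/(1 − r) = (3.3878 − 0.86785×5.2470)/0.13215 = -8.8222 → z₀ = 0.0001474 m
V₃ = V₁ · ln(z₃/z₀)/ln(z₁/z₀) = 4.4 × 14.5937/12.2100 = 5.2590 m/s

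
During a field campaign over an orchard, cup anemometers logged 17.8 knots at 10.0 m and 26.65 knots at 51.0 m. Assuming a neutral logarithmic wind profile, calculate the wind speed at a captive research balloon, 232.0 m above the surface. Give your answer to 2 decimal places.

Log law: V ∝ ln(z/z₀). From the pair, with r = V₁/V₂ = 0.66792,
ln z₀ = (ln z₁ − r·ln z₂)/(1 − r) = (2.3026 − 0.66792×3.9318)/0.33208 = -0.9743 → z₀ = 0.3775 m
V₃ = V₁ · ln(z₃/z₀)/ln(z₁/z₀) = 17.8 × 6.4210/3.2769 = 34.8790 knots

34.88 knots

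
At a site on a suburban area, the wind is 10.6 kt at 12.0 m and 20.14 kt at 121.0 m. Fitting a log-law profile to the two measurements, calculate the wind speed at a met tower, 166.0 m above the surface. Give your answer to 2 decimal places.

21.45 kt

Log law: V ∝ ln(z/z₀). From the pair, with r = V₁/V₂ = 0.52632,
ln z₀ = (ln z₁ − r·ln z₂)/(1 − r) = (2.4849 − 0.52632×4.7958)/0.47368 = -0.0827 → z₀ = 0.9206 m
V₃ = V₁ · ln(z₃/z₀)/ln(z₁/z₀) = 10.6 × 5.1947/2.5676 = 21.4454 kt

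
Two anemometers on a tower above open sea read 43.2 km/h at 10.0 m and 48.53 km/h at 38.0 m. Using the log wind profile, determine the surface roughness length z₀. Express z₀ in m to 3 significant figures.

Log law: V(z) ∝ ln(z/z₀). With r = V₁/V₂ = 43.2/48.53 = 0.89017,
r · ln(z₂/z₀) = ln(z₁/z₀) ⇒ ln z₀ = (ln z₁ − r·ln z₂)/(1 − r)
ln z₀ = (2.30259 − 0.89017×3.63759) / 0.10983 = -8.5177
z₀ = exp(-8.5177) = 0.0001999 m

z₀ ≈ 0.000200 m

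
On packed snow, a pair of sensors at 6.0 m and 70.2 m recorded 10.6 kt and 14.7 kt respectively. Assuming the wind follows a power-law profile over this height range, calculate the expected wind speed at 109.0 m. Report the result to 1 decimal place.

15.6 kt

First find α: α = ln(V₂/V₁)/ln(z₂/z₁) = ln(14.7/10.6)/ln(70.2/6.0) = 0.32699/2.45959 = 0.1329
Extrapolate from 70.2 m to 109.0 m: V₃ = 14.7 × (109.0/70.2)^0.1329 = 14.7 × 1.0602 = 15.5855 kt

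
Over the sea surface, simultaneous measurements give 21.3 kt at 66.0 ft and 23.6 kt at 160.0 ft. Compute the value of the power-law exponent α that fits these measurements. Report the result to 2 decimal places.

α ≈ 0.12

Power law: V₂/V₁ = (z₂/z₁)^α ⇒ α = ln(V₂/V₁) / ln(z₂/z₁)
α = ln(23.6/21.3) / ln(160.0/66.0) = ln(1.1080) / ln(2.4242)
  = 0.10254 / 0.88552 = 0.11580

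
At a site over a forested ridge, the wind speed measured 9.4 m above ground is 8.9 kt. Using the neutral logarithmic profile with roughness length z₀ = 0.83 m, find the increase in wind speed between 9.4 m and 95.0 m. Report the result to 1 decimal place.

8.5 kt

Log law: V₂ = V₁ · ln(z₂/z₀)/ln(z₁/z₀) = 8.9 × 4.7402/2.4270 = 17.3824 kt
ΔV = 17.3824 − 8.9 = 8.4824 kt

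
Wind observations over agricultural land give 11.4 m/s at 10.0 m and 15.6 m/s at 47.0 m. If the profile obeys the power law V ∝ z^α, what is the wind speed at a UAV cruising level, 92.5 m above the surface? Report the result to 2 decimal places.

First find α: α = ln(V₂/V₁)/ln(z₂/z₁) = ln(15.6/11.4)/ln(47.0/10.0) = 0.31366/1.54756 = 0.2027
Extrapolate from 47.0 m to 92.5 m: V₃ = 15.6 × (92.5/47.0)^0.2027 = 15.6 × 1.1471 = 17.8946 m/s

17.89 m/s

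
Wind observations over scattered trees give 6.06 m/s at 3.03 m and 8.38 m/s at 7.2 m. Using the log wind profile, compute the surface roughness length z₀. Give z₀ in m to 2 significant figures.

Log law: V(z) ∝ ln(z/z₀). With r = V₁/V₂ = 6.06/8.38 = 0.72315,
r · ln(z₂/z₀) = ln(z₁/z₀) ⇒ ln z₀ = (ln z₁ − r·ln z₂)/(1 − r)
ln z₀ = (1.10856 − 0.72315×1.97408) / 0.27685 = -1.1522
z₀ = exp(-1.1522) = 0.3159 m

z₀ ≈ 0.32 m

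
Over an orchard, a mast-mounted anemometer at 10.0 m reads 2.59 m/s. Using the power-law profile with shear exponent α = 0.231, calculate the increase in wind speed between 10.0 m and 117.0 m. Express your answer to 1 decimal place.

2.0 m/s

Power law: V₂ = V₁ · (z₂/z₁)^α = 2.59 × (11.7000)^0.231 = 4.5714 m/s
ΔV = 4.5714 − 2.59 = 1.9814 m/s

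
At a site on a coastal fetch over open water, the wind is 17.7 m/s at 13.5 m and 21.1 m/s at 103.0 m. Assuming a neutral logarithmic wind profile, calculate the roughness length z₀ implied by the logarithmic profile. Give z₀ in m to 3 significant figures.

Log law: V(z) ∝ ln(z/z₀). With r = V₁/V₂ = 17.7/21.1 = 0.83886,
r · ln(z₂/z₀) = ln(z₁/z₀) ⇒ ln z₀ = (ln z₁ − r·ln z₂)/(1 − r)
ln z₀ = (2.60269 − 0.83886×4.63473) / 0.16114 = -7.9759
z₀ = exp(-7.9759) = 0.0003437 m

z₀ ≈ 0.000344 m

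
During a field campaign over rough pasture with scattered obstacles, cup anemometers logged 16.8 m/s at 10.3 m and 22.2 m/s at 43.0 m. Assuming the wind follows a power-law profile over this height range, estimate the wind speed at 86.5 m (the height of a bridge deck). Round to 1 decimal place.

First find α: α = ln(V₂/V₁)/ln(z₂/z₁) = ln(22.2/16.8)/ln(43.0/10.3) = 0.27871/1.42906 = 0.1950
Extrapolate from 43.0 m to 86.5 m: V₃ = 22.2 × (86.5/43.0)^0.1950 = 22.2 × 1.1460 = 25.4422 m/s

25.4 m/s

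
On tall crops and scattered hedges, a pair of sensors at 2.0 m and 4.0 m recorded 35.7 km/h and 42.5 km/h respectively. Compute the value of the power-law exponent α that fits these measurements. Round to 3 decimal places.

α ≈ 0.252

Power law: V₂/V₁ = (z₂/z₁)^α ⇒ α = ln(V₂/V₁) / ln(z₂/z₁)
α = ln(42.5/35.7) / ln(4.0/2.0) = ln(1.1905) / ln(2.0000)
  = 0.17435 / 0.69315 = 0.25154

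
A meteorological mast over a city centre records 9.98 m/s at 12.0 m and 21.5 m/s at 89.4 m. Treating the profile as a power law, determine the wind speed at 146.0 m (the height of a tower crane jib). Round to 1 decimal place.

25.9 m/s

First find α: α = ln(V₂/V₁)/ln(z₂/z₁) = ln(21.5/9.98)/ln(89.4/12.0) = 0.76747/2.00821 = 0.3822
Extrapolate from 89.4 m to 146.0 m: V₃ = 21.5 × (146.0/89.4)^0.3822 = 21.5 × 1.2062 = 25.9326 m/s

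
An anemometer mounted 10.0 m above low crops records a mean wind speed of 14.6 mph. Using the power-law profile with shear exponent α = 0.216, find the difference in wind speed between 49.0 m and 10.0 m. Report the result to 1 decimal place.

6.0 mph

Power law: V₂ = V₁ · (z₂/z₁)^α = 14.6 × (4.9000)^0.216 = 20.5795 mph
ΔV = 20.5795 − 14.6 = 5.9795 mph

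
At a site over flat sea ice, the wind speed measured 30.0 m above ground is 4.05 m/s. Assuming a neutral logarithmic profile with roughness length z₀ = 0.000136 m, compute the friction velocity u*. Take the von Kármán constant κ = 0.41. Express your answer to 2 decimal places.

Log law: V(z) = (u*/κ) · ln(z/z₀) ⇒ u* = κ · V / ln(z/z₀)
u* = 0.41 × 4.05 / ln(30.0/0.000136) = 0.41 × 4.05 / 12.3041
   = 1.6605 / 12.3041 = 0.1350 m/s

u* ≈ 0.13 m/s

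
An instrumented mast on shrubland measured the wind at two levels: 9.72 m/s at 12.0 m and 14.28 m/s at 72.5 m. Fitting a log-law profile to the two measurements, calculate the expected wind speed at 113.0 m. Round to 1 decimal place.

15.4 m/s

Log law: V ∝ ln(z/z₀). From the pair, with r = V₁/V₂ = 0.68067,
ln z₀ = (ln z₁ − r·ln z₂)/(1 − r) = (2.4849 − 0.68067×4.2836)/0.31933 = -1.3491 → z₀ = 0.2595 m
V₃ = V₁ · ln(z₃/z₀)/ln(z₁/z₀) = 9.72 × 6.0765/3.8340 = 15.4051 m/s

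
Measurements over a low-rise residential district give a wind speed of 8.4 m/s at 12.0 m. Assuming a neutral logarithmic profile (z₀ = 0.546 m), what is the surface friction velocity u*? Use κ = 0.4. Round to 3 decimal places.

Log law: V(z) = (u*/κ) · ln(z/z₀) ⇒ u* = κ · V / ln(z/z₀)
u* = 0.4 × 8.4 / ln(12.0/0.546) = 0.4 × 8.4 / 3.0900
   = 3.3600 / 3.0900 = 1.0874 m/s

u* ≈ 1.087 m/s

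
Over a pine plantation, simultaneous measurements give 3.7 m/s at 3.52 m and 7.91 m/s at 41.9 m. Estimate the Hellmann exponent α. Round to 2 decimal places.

Power law: V₂/V₁ = (z₂/z₁)^α ⇒ α = ln(V₂/V₁) / ln(z₂/z₁)
α = ln(7.91/3.7) / ln(41.9/3.52) = ln(2.1378) / ln(11.9034)
  = 0.75979 / 2.47682 = 0.30676

α ≈ 0.31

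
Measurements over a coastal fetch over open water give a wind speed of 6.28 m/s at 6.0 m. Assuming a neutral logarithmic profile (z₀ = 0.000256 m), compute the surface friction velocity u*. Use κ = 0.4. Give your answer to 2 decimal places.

u* ≈ 0.25 m/s

Log law: V(z) = (u*/κ) · ln(z/z₀) ⇒ u* = κ · V / ln(z/z₀)
u* = 0.4 × 6.28 / ln(6.0/0.000256) = 0.4 × 6.28 / 10.0621
   = 2.5120 / 10.0621 = 0.2496 m/s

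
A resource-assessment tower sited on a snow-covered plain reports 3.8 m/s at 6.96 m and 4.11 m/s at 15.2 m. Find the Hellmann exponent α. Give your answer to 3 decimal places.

Power law: V₂/V₁ = (z₂/z₁)^α ⇒ α = ln(V₂/V₁) / ln(z₂/z₁)
α = ln(4.11/3.8) / ln(15.2/6.96) = ln(1.0816) / ln(2.1839)
  = 0.07842 / 0.78112 = 0.10040

α ≈ 0.100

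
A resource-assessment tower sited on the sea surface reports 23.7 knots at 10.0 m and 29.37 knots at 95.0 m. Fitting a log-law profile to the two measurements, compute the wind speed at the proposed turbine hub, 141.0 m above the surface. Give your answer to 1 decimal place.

30.4 knots

Log law: V ∝ ln(z/z₀). From the pair, with r = V₁/V₂ = 0.80695,
ln z₀ = (ln z₁ − r·ln z₂)/(1 − r) = (2.3026 − 0.80695×4.5539)/0.19305 = -7.1076 → z₀ = 0.0008189 m
V₃ = V₁ · ln(z₃/z₀)/ln(z₁/z₀) = 23.7 × 12.0563/9.4102 = 30.3645 knots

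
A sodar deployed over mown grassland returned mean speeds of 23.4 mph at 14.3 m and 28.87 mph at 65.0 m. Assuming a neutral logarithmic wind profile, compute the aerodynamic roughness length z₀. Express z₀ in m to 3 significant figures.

z₀ ≈ 0.0220 m

Log law: V(z) ∝ ln(z/z₀). With r = V₁/V₂ = 23.4/28.87 = 0.81053,
r · ln(z₂/z₀) = ln(z₁/z₀) ⇒ ln z₀ = (ln z₁ − r·ln z₂)/(1 − r)
ln z₀ = (2.66026 − 0.81053×4.17439) / 0.18947 = -3.8170
z₀ = exp(-3.8170) = 0.02199 m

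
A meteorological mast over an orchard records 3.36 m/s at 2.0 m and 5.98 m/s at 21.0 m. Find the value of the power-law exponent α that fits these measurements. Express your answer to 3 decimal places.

α ≈ 0.245

Power law: V₂/V₁ = (z₂/z₁)^α ⇒ α = ln(V₂/V₁) / ln(z₂/z₁)
α = ln(5.98/3.36) / ln(21.0/2.0) = ln(1.7798) / ln(10.5000)
  = 0.57648 / 2.35138 = 0.24517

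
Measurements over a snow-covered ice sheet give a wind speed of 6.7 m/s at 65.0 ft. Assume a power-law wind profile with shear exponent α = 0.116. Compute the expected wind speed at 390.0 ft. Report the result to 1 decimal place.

Power-law profile: V₂ = V₁ · (z₂/z₁)^α
V₂ = 6.7 × (390.0/65.0)^0.116 = 6.7 × (6.0000)^0.116
    = 6.7 × 1.2310 = 8.2478 m/s

8.2 m/s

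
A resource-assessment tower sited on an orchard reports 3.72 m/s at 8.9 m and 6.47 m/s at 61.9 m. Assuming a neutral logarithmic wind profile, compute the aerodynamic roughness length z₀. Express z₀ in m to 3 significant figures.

z₀ ≈ 0.646 m

Log law: V(z) ∝ ln(z/z₀). With r = V₁/V₂ = 3.72/6.47 = 0.57496,
r · ln(z₂/z₀) = ln(z₁/z₀) ⇒ ln z₀ = (ln z₁ − r·ln z₂)/(1 − r)
ln z₀ = (2.18605 − 0.57496×4.12552) / 0.42504 = -0.4375
z₀ = exp(-0.4375) = 0.6456 m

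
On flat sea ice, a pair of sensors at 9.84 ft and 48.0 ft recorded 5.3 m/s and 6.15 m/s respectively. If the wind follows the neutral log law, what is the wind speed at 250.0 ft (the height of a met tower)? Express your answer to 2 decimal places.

Log law: V ∝ ln(z/z₀). From the pair, with r = V₁/V₂ = 0.86179,
ln z₀ = (ln z₁ − r·ln z₂)/(1 − r) = (2.2865 − 0.86179×3.8712)/0.13821 = -7.5949 → z₀ = 0.0005030 ft
V₃ = V₁ · ln(z₃/z₀)/ln(z₁/z₀) = 5.3 × 13.1164/9.8814 = 7.0351 m/s

7.04 m/s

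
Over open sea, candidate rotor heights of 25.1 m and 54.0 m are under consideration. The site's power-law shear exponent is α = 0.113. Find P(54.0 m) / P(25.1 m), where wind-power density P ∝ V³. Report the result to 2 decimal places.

Speed ratio: V_B/V_A = (z_B/z_A)^α = (54.0/25.1)^0.113 = (2.1514)^0.113 = 1.09043
Power-density ratio: P_B/P_A = (V_B/V_A)³ = (1.09043)³ = 1.29656

1.30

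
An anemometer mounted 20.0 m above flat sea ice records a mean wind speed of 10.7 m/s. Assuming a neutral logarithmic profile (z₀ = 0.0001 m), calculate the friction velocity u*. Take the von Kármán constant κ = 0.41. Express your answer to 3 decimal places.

u* ≈ 0.359 m/s

Log law: V(z) = (u*/κ) · ln(z/z₀) ⇒ u* = κ · V / ln(z/z₀)
u* = 0.41 × 10.7 / ln(20.0/0.0001) = 0.41 × 10.7 / 12.2061
   = 4.3870 / 12.2061 = 0.3594 m/s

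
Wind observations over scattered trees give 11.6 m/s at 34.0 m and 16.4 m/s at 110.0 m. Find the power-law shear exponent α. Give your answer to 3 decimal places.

α ≈ 0.295

Power law: V₂/V₁ = (z₂/z₁)^α ⇒ α = ln(V₂/V₁) / ln(z₂/z₁)
α = ln(16.4/11.6) / ln(110.0/34.0) = ln(1.4138) / ln(3.2353)
  = 0.34628 / 1.17412 = 0.29492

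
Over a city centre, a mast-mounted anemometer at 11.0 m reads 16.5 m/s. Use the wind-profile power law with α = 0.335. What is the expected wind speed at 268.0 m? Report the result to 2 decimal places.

Power-law profile: V₂ = V₁ · (z₂/z₁)^α
V₂ = 16.5 × (268.0/11.0)^0.335 = 16.5 × (24.3636)^0.335
    = 16.5 × 2.9145 = 48.0886 m/s

48.09 m/s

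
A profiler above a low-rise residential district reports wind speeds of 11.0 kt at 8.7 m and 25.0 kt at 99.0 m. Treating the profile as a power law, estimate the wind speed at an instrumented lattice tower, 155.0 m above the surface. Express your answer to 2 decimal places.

First find α: α = ln(V₂/V₁)/ln(z₂/z₁) = ln(25.0/11.0)/ln(99.0/8.7) = 0.82098/2.43180 = 0.3376
Extrapolate from 99.0 m to 155.0 m: V₃ = 25.0 × (155.0/99.0)^0.3376 = 25.0 × 1.1634 = 29.0851 kt

29.09 kt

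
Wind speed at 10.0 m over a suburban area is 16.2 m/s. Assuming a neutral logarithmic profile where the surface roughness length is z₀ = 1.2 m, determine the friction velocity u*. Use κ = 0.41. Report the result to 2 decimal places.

Log law: V(z) = (u*/κ) · ln(z/z₀) ⇒ u* = κ · V / ln(z/z₀)
u* = 0.41 × 16.2 / ln(10.0/1.2) = 0.41 × 16.2 / 2.1203
   = 6.6420 / 2.1203 = 3.1326 m/s

u* ≈ 3.13 m/s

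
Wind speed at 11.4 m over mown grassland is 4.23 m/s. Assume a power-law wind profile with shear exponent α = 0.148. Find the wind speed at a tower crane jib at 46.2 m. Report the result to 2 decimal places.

Power-law profile: V₂ = V₁ · (z₂/z₁)^α
V₂ = 4.23 × (46.2/11.4)^0.148 = 4.23 × (4.0526)^0.148
    = 4.23 × 1.2301 = 5.2034 m/s

5.20 m/s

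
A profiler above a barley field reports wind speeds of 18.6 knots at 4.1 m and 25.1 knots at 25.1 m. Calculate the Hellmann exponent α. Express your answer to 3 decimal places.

α ≈ 0.165

Power law: V₂/V₁ = (z₂/z₁)^α ⇒ α = ln(V₂/V₁) / ln(z₂/z₁)
α = ln(25.1/18.6) / ln(25.1/4.1) = ln(1.3495) / ln(6.1220)
  = 0.29971 / 1.81188 = 0.16541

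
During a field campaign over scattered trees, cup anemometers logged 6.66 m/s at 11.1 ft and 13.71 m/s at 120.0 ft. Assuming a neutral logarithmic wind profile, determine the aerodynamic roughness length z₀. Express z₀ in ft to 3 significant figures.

z₀ ≈ 1.17 ft

Log law: V(z) ∝ ln(z/z₀). With r = V₁/V₂ = 6.66/13.71 = 0.48578,
r · ln(z₂/z₀) = ln(z₁/z₀) ⇒ ln z₀ = (ln z₁ − r·ln z₂)/(1 − r)
ln z₀ = (2.40695 − 0.48578×4.78749) / 0.51422 = 0.1581
z₀ = exp(0.1581) = 1.171 ft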